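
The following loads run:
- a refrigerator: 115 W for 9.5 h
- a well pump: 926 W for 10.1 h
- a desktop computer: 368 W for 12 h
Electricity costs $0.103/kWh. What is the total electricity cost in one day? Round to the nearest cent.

$1.53

refrigerator: 115 W × 9.5 h = 1,092 Wh = 1.093 kWh
well pump: 926 W × 10.1 h = 9,353 Wh = 9.353 kWh
desktop computer: 368 W × 12 h = 4,416 Wh = 4.416 kWh
Total energy = 1.093 + 9.353 + 4.416 = 14.86 kWh
Cost = 14.86 kWh × $0.103 = $1.53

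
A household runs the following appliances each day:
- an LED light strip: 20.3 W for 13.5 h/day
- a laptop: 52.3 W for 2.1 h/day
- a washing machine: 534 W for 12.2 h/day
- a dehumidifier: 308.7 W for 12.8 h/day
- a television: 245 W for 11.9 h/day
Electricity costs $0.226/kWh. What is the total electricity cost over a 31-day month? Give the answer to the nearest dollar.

$96

LED light strip: 20.3 W × 13.5 h × 31 d = 8,496 Wh = 8.496 kWh
laptop: 52.3 W × 2.1 h × 31 d = 3,405 Wh = 3.405 kWh
washing machine: 534 W × 12.2 h × 31 d = 201,959 Wh = 202 kWh
dehumidifier: 308.7 W × 12.8 h × 31 d = 122,492 Wh = 122.5 kWh
television: 245 W × 11.9 h × 31 d = 90,380 Wh = 90.38 kWh
Total energy = 8.496 + 3.405 + 202 + 122.5 + 90.38 = 426.7 kWh
Cost = 426.7 kWh × $0.226 = $96.44 ≈ $96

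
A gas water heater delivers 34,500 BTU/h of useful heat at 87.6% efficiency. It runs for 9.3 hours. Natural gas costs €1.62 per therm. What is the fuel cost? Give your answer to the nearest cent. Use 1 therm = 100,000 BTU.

€5.93

Heat delivered = 34,500 BTU/h × 9.3 h = 320,850 BTU
Gas input = 320,850 / 0.876 = 366,267 BTU
= 366,267 / 100,000 = 3.663 therm
Cost = 3.663 × €1.62/therm = €5.93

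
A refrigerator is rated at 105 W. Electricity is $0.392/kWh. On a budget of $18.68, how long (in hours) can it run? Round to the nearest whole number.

Energy budget = $18.68 / $0.392 per kWh = 47.65 kWh = 47,653 Wh
Runtime = 47,653 Wh / 105 W = 453.8 h

454 h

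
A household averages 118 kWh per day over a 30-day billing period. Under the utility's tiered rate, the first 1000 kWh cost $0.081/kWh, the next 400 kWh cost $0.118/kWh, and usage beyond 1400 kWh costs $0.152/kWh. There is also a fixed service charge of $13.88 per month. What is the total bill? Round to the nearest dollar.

$467

Usage = 118 kWh/day × 30 days = 3540 kWh
First 1000 kWh × $0.081 = $81.00
Next 400 kWh × $0.118 = $47.20
Remaining 2140 kWh × $0.152 = $325.28
Energy charge = $453.48; + service $13.88 = $467.36 ≈ $467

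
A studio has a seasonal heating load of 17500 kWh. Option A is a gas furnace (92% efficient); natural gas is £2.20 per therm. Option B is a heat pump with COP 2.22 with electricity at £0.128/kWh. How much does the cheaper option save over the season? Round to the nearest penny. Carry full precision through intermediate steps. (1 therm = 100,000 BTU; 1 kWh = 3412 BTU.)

Heat load = 17500 kWh × 3412 = 59,710,000 BTU
Gas: input = 59,710,000 / 0.92 = 64,902,174 BTU = 649 therm → 649 × £2.20 = £1,427.85
Heat pump: 59,710,000 BTU / 3412 = 17,500 kWh heat; / 2.22 = 7,883 kWh in → × £0.128 = £1,009.01
Difference = |£1,427.85 − £1,009.01| = £418.84

£418.84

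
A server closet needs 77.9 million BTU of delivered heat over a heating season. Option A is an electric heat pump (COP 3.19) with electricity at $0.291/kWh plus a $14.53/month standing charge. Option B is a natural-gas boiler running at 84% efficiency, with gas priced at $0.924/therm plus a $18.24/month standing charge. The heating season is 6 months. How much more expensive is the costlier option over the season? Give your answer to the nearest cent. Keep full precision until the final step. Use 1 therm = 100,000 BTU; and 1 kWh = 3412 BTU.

$1203.56

Heat load = 77.9 × 10⁶ BTU = 77,900,000 BTU
Gas: input = 77,900,000 / 0.840 = 92,738,095 BTU = 927.4 therm → 927.4 × $0.924 = $856.90; + 6 × $18.24 standing = $966.34
Heat pump: 77,900,000 BTU / 3412 = 22,830 kWh heat; / 3.19 = 7,157 kWh in → × $0.291 = $2,082.72; + 6 × $14.53 standing = $2,169.90
Difference = |$966.34 − $2,169.90| = $1,203.56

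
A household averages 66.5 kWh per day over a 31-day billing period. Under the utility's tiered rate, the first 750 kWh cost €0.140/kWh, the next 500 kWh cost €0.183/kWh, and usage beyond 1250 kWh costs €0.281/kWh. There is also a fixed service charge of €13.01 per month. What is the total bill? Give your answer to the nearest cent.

€437.54

Usage = 66.5 kWh/day × 31 days = 2061.5 kWh
First 750 kWh × €0.140 = €105.00
Next 500 kWh × €0.183 = €91.50
Remaining 811.5 kWh × €0.281 = €228.03
Energy charge = €424.53; + service €13.01 = €437.54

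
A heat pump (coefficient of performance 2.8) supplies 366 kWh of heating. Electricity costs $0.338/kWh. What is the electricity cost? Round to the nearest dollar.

Electrical input = 366 kWh / 2.8 = 130.7 kWh
Cost = 130.7 × $0.338/kWh = $44.18 ≈ $44

$44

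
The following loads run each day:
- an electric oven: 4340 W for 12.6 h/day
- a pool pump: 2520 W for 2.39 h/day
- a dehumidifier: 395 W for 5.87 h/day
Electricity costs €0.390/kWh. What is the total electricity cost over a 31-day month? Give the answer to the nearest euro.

electric oven: 4340 W × 12.6 h × 31 d = 1,695,204 Wh = 1,695 kWh
pool pump: 2520 W × 2.39 h × 31 d = 186,707 Wh = 186.7 kWh
dehumidifier: 395 W × 5.87 h × 31 d = 71,878 Wh = 71.88 kWh
Total energy = 1,695 + 186.7 + 71.88 = 1,954 kWh
Cost = 1,954 kWh × €0.390 = €761.98 ≈ €762

€762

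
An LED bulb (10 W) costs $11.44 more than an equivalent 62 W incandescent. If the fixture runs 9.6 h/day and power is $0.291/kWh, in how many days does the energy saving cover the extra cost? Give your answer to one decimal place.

Power saved = 62 − 10 = 52 W
Daily energy saved = 52 W × 9.6 h = 499.2 Wh = 0.4992 kWh
Daily savings = 0.4992 × $0.291 = $0.1453
Payback = $11.44 / $0.1453 per day = 78.75 days

78.8 days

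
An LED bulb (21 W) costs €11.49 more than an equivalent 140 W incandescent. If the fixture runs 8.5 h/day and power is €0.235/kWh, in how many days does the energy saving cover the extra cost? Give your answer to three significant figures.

Power saved = 140 − 21 = 119 W
Daily energy saved = 119 W × 8.5 h = 1012 Wh = 1.0115 kWh
Daily savings = 1.0115 × €0.235 = €0.2377
Payback = €11.49 / €0.2377 per day = 48.34 days

48.3 days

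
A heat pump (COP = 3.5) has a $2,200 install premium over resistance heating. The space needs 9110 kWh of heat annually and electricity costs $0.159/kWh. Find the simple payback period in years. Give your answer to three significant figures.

Resistance: 9110 kWh × $0.159 = $1,448.49/yr
Heat pump: 9110 / 3.5 = 2603 kWh in → × $0.159 = $413.85/yr
Annual savings = $1,034.64
Payback = $2,200 / $1,034.64 = 2.13 years

2.13 years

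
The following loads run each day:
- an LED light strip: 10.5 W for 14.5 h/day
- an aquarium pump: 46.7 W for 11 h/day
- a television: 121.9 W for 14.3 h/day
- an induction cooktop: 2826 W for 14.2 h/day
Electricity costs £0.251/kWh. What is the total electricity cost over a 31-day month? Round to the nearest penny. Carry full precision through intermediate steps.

LED light strip: 10.5 W × 14.5 h × 31 d = 4,720 Wh = 4.72 kWh
aquarium pump: 46.7 W × 11 h × 31 d = 15,925 Wh = 15.92 kWh
television: 121.9 W × 14.3 h × 31 d = 54,038 Wh = 54.04 kWh
induction cooktop: 2826 W × 14.2 h × 31 d = 1,244,005 Wh = 1,244 kWh
Total energy = 4.72 + 15.92 + 54.04 + 1,244 = 1,319 kWh
Cost = 1,319 kWh × £0.251 = £330.99

£330.99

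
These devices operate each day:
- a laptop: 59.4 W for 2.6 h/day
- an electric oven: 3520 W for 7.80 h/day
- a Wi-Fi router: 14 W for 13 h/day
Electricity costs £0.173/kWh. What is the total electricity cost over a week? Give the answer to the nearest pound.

laptop: 59.4 W × 2.6 h × 7 d = 1,081 Wh = 1.081 kWh
electric oven: 3520 W × 7.80 h × 7 d = 192,192 Wh = 192.2 kWh
Wi-Fi router: 14 W × 13 h × 7 d = 1,274 Wh = 1.274 kWh
Total energy = 1.081 + 192.2 + 1.274 = 194.5 kWh
Cost = 194.5 kWh × £0.173 = £33.66 ≈ £34

£34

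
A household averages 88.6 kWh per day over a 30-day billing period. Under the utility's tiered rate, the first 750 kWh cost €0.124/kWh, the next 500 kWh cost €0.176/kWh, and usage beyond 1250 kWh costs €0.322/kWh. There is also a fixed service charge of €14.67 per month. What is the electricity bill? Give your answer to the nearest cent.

€649.05

Usage = 88.6 kWh/day × 30 days = 2658 kWh
First 750 kWh × €0.124 = €93.00
Next 500 kWh × €0.176 = €88.00
Remaining 1408 kWh × €0.322 = €453.38
Energy charge = €634.38; + service €14.67 = €649.05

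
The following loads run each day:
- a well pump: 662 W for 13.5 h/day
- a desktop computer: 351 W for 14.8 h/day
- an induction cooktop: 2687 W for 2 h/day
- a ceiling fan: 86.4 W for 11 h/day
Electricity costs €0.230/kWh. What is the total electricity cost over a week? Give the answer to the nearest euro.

€33

well pump: 662 W × 13.5 h × 7 d = 62,559 Wh = 62.56 kWh
desktop computer: 351 W × 14.8 h × 7 d = 36,364 Wh = 36.36 kWh
induction cooktop: 2687 W × 2 h × 7 d = 37,618 Wh = 37.62 kWh
ceiling fan: 86.4 W × 11 h × 7 d = 6,653 Wh = 6.653 kWh
Total energy = 62.56 + 36.36 + 37.62 + 6.653 = 143.2 kWh
Cost = 143.2 kWh × €0.230 = €32.93 ≈ €33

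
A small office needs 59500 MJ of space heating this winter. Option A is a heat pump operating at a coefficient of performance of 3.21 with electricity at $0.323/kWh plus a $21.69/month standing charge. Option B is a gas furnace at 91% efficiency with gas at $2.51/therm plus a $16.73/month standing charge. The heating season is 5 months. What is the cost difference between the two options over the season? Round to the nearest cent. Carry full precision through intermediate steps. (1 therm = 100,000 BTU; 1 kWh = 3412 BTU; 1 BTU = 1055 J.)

$132.44

Heat load = 59500 MJ = 59,500,000,000 J / 1055 = 56,398,104 BTU
Gas: input = 56,398,104 / 0.91 = 61,975,939 BTU = 619.8 therm → 619.8 × $2.51 = $1,555.60; + 5 × $16.73 standing = $1,639.25
Heat pump: 56,398,104 BTU / 3412 = 16,530 kWh heat; / 3.21 = 5,149 kWh in → × $0.323 = $1,663.23; + 5 × $21.69 standing = $1,771.68
Difference = |$1,639.25 − $1,771.68| = $132.44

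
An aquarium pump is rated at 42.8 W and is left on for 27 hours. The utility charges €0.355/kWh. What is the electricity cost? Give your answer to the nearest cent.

Energy = 42.8 W × 27 h = 1,156 Wh = 1.156 kWh
Cost = 1.156 kWh × €0.355/kWh = €0.41

€0.41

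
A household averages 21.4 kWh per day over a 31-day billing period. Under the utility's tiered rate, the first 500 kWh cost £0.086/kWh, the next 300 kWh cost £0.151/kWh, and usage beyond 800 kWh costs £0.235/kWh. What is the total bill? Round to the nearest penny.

£67.67

Usage = 21.4 kWh/day × 31 days = 663.4 kWh
First 500 kWh × £0.086 = £43.00
Next 163.4 kWh × £0.151 = £24.67
Remaining tier: 0 kWh (not reached)
Total = £67.67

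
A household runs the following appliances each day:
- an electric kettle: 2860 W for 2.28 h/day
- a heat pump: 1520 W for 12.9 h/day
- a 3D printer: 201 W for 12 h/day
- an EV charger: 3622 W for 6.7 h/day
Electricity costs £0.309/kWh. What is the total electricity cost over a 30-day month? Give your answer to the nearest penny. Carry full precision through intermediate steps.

electric kettle: 2860 W × 2.28 h × 30 d = 195,624 Wh = 195.6 kWh
heat pump: 1520 W × 12.9 h × 30 d = 588,240 Wh = 588.2 kWh
3D printer: 201 W × 12 h × 30 d = 72,360 Wh = 72.36 kWh
EV charger: 3622 W × 6.7 h × 30 d = 728,022 Wh = 728 kWh
Total energy = 195.6 + 588.2 + 72.36 + 728 = 1,584 kWh
Cost = 1,584 kWh × £0.309 = £489.53

£489.53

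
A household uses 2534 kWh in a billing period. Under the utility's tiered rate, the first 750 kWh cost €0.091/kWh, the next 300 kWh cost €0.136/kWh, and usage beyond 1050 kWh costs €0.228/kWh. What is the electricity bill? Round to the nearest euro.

First 750 kWh × €0.091 = €68.25
Next 300 kWh × €0.136 = €40.80
Remaining 1484 kWh × €0.228 = €338.35
Total = €447.40 ≈ €447

€447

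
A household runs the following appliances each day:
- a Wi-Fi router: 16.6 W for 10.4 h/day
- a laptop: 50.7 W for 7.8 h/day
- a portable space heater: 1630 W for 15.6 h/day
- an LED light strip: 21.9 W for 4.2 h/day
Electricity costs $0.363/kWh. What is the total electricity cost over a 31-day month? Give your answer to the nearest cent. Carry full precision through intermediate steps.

Wi-Fi router: 16.6 W × 10.4 h × 31 d = 5,352 Wh = 5.352 kWh
laptop: 50.7 W × 7.8 h × 31 d = 12,259 Wh = 12.26 kWh
portable space heater: 1630 W × 15.6 h × 31 d = 788,268 Wh = 788.3 kWh
LED light strip: 21.9 W × 4.2 h × 31 d = 2,851 Wh = 2.851 kWh
Total energy = 5.352 + 12.26 + 788.3 + 2.851 = 808.7 kWh
Cost = 808.7 kWh × $0.363 = $293.57

$293.57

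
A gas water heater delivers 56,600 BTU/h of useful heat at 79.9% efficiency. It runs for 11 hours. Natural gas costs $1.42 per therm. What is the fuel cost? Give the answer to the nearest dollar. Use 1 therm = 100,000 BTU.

$11

Heat delivered = 56,600 BTU/h × 11 h = 622,600 BTU
Gas input = 622,600 / 0.799 = 779,224 BTU
= 779,224 / 100,000 = 7.792 therm
Cost = 7.792 × $1.42/therm = $11.06 ≈ $11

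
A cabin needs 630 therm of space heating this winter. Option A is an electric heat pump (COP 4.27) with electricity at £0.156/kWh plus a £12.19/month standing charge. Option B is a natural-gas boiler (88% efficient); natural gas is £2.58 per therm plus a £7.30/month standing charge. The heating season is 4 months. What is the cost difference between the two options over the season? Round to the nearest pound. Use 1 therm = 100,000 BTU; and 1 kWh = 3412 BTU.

Heat load = 630 therm × 100,000 = 63,000,000 BTU
Gas: input = 63,000,000 / 0.88 = 71,590,909 BTU = 715.9 therm → 715.9 × £2.58 = £1,847.05; + 4 × £7.30 standing = £1,876.25
Heat pump: 63,000,000 BTU / 3412 = 18,460 kWh heat; / 4.27 = 4,324 kWh in → × £0.156 = £674.57; + 4 × £12.19 standing = £723.33
Difference = |£1,876.25 − £723.33| = £1,152.91 ≈ £1153

£1153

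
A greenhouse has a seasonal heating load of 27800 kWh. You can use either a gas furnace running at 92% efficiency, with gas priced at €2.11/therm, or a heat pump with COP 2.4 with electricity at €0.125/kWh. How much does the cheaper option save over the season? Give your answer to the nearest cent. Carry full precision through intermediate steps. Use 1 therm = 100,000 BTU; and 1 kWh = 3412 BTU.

€727.53

Heat load = 27800 kWh × 3412 = 94,853,600 BTU
Gas: input = 94,853,600 / 0.92 = 103,101,739 BTU = 1,031 therm → 1,031 × €2.11 = €2,175.45
Heat pump: 94,853,600 BTU / 3412 = 27,800 kWh heat; / 2.4 = 11,580 kWh in → × €0.125 = €1,447.92
Difference = |€2,175.45 − €1,447.92| = €727.53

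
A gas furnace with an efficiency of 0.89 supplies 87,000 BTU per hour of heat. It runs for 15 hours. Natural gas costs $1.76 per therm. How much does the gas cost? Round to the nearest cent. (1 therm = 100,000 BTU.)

$25.81

Heat delivered = 87,000 BTU/h × 15 h = 1,305,000 BTU
Gas input = 1,305,000 / 0.89 = 1,466,292 BTU
= 1,466,292 / 100,000 = 14.66 therm
Cost = 14.66 × $1.76/therm = $25.81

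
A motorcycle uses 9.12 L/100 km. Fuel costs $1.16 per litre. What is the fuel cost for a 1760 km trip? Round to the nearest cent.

$186.19

Fuel = 9.12 L/100 km × 1760 km / 100 = 160.5 L
Cost = 160.5 L × $1.16/L = $186.19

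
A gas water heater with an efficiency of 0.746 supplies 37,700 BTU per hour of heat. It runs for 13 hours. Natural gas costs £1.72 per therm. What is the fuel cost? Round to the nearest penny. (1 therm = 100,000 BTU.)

Heat delivered = 37,700 BTU/h × 13 h = 490,100 BTU
Gas input = 490,100 / 0.746 = 656,971 BTU
= 656,971 / 100,000 = 6.57 therm
Cost = 6.57 × £1.72/therm = £11.30

£11.30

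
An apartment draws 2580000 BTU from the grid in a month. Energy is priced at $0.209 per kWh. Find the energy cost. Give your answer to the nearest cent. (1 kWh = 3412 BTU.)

2580000 BTU × (0.00029308 kWh/BTU) = 756.2 kWh
Cost = 756.2 kWh × $0.209/kWh = $158.04

$158.04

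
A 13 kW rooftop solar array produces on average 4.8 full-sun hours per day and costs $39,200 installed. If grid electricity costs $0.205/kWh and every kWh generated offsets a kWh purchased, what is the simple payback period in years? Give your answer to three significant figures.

8.40 years

Daily generation = 13 kW × 4.8 h = 62.4 kWh
Annual generation = 62.4 × 365 = 22776 kWh
Annual savings = 22776 × $0.205 = $4,669.08
Payback = $39,200 / $4,669.08 = 8.4 years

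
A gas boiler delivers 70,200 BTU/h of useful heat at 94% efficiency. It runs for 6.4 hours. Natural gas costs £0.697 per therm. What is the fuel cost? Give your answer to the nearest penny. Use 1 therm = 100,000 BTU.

Heat delivered = 70,200 BTU/h × 6.4 h = 449,280 BTU
Gas input = 449,280 / 0.94 = 477,957 BTU
= 477,957 / 100,000 = 4.78 therm
Cost = 4.78 × £0.697/therm = £3.33

£3.33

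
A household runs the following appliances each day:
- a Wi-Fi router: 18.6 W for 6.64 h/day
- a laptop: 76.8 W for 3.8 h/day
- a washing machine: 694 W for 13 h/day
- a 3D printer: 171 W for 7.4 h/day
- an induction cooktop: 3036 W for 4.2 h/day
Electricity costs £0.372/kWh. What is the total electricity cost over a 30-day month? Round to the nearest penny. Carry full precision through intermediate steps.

£261.75

Wi-Fi router: 18.6 W × 6.64 h × 30 d = 3,705 Wh = 3.705 kWh
laptop: 76.8 W × 3.8 h × 30 d = 8,755 Wh = 8.755 kWh
washing machine: 694 W × 13 h × 30 d = 270,660 Wh = 270.7 kWh
3D printer: 171 W × 7.4 h × 30 d = 37,962 Wh = 37.96 kWh
induction cooktop: 3036 W × 4.2 h × 30 d = 382,536 Wh = 382.5 kWh
Total energy = 3.705 + 8.755 + 270.7 + 37.96 + 382.5 = 703.6 kWh
Cost = 703.6 kWh × £0.372 = £261.75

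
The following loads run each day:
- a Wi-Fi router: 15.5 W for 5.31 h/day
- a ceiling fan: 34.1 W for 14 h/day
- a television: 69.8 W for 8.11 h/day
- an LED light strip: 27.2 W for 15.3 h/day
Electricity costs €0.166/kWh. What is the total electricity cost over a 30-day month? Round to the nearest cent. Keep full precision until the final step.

€7.68

Wi-Fi router: 15.5 W × 5.31 h × 30 d = 2,469 Wh = 2.469 kWh
ceiling fan: 34.1 W × 14 h × 30 d = 14,322 Wh = 14.32 kWh
television: 69.8 W × 8.11 h × 30 d = 16,982 Wh = 16.98 kWh
LED light strip: 27.2 W × 15.3 h × 30 d = 12,485 Wh = 12.48 kWh
Total energy = 2.469 + 14.32 + 16.98 + 12.48 = 46.26 kWh
Cost = 46.26 kWh × €0.166 = €7.68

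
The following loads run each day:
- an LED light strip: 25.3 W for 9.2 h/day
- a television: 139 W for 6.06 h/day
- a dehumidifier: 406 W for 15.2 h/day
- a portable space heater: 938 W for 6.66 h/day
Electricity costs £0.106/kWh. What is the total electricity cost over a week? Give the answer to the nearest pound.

LED light strip: 25.3 W × 9.2 h × 7 d = 1,629 Wh = 1.629 kWh
television: 139 W × 6.06 h × 7 d = 5,896 Wh = 5.896 kWh
dehumidifier: 406 W × 15.2 h × 7 d = 43,198 Wh = 43.2 kWh
portable space heater: 938 W × 6.66 h × 7 d = 43,730 Wh = 43.73 kWh
Total energy = 1.629 + 5.896 + 43.2 + 43.73 = 94.45 kWh
Cost = 94.45 kWh × £0.106 = £10.01 ≈ £10

£10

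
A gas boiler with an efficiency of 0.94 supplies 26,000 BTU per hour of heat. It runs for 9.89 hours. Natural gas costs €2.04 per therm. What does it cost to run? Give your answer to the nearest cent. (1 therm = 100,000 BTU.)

€5.58

Heat delivered = 26,000 BTU/h × 9.89 h = 257,140 BTU
Gas input = 257,140 / 0.94 = 273,553 BTU
= 273,553 / 100,000 = 2.736 therm
Cost = 2.736 × €2.04/therm = €5.58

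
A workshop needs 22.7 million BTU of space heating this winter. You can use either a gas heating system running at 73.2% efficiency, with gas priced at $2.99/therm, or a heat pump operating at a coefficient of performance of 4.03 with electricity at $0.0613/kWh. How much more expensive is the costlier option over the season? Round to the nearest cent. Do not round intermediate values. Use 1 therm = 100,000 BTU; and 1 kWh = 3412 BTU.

Heat load = 22.7 × 10⁶ BTU = 22,700,000 BTU
Gas: input = 22,700,000 / 0.732 = 31,010,929 BTU = 310.1 therm → 310.1 × $2.99 = $927.23
Heat pump: 22,700,000 BTU / 3412 = 6,653 kWh heat; / 4.03 = 1,651 kWh in → × $0.0613 = $101.20
Difference = |$927.23 − $101.20| = $826.03

$826.03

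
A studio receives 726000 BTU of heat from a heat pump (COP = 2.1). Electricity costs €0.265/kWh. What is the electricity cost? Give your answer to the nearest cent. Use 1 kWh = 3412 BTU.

€26.85

Heat delivered = 726,000 BTU / 3412 = 212.8 kWh
Electrical input = 212.8 kWh / 2.1 = 101.3 kWh
Cost = 101.3 × €0.265/kWh = €26.85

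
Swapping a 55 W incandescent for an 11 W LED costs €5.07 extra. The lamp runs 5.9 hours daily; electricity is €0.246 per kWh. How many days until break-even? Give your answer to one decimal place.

79.4 days

Power saved = 55 − 11 = 44 W
Daily energy saved = 44 W × 5.9 h = 259.6 Wh = 0.2596 kWh
Daily savings = 0.2596 × €0.246 = €0.0639
Payback = €5.07 / €0.0639 per day = 79.39 days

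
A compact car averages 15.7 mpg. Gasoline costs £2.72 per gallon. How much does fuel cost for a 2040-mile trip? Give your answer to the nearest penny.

Fuel = 2040 mi / 15.7 mpg = 129.9 gal
Cost = 129.9 gal × £2.72/gal = £353.43

£353.43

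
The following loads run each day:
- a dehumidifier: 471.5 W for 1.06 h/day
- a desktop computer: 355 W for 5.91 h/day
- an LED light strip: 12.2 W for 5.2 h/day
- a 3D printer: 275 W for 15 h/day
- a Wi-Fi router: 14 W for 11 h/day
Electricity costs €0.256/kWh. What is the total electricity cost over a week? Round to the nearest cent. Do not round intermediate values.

€12.44

dehumidifier: 471.5 W × 1.06 h × 7 d = 3,499 Wh = 3.499 kWh
desktop computer: 355 W × 5.91 h × 7 d = 14,686 Wh = 14.69 kWh
LED light strip: 12.2 W × 5.2 h × 7 d = 444 Wh = 0.4441 kWh
3D printer: 275 W × 15 h × 7 d = 28,875 Wh = 28.88 kWh
Wi-Fi router: 14 W × 11 h × 7 d = 1,078 Wh = 1.078 kWh
Total energy = 3.499 + 14.69 + 0.4441 + 28.88 + 1.078 = 48.58 kWh
Cost = 48.58 kWh × €0.256 = €12.44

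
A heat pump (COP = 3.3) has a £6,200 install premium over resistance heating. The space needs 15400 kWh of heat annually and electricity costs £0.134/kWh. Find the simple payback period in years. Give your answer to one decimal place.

Resistance: 15400 kWh × £0.134 = £2,063.60/yr
Heat pump: 15400 / 3.3 = 4667 kWh in → × £0.134 = £625.33/yr
Annual savings = £1,438.27
Payback = £6,200 / £1,438.27 = 4.31 years

4.3 years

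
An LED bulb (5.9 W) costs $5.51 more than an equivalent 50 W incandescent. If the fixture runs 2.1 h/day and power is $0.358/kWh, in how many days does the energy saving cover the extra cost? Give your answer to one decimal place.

Power saved = 50 − 5.9 = 44.1 W
Daily energy saved = 44.1 W × 2.1 h = 92.61 Wh = 0.09261 kWh
Daily savings = 0.09261 × $0.358 = $0.0332
Payback = $5.51 / $0.0332 per day = 166.2 days

166.2 days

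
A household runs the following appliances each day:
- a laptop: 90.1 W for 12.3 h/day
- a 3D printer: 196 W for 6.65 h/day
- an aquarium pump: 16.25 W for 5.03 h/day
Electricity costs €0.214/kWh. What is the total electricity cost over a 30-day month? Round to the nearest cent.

laptop: 90.1 W × 12.3 h × 30 d = 33,247 Wh = 33.25 kWh
3D printer: 196 W × 6.65 h × 30 d = 39,102 Wh = 39.1 kWh
aquarium pump: 16.25 W × 5.03 h × 30 d = 2,452 Wh = 2.452 kWh
Total energy = 33.25 + 39.1 + 2.452 = 74.8 kWh
Cost = 74.8 kWh × €0.214 = €16.01

€16.01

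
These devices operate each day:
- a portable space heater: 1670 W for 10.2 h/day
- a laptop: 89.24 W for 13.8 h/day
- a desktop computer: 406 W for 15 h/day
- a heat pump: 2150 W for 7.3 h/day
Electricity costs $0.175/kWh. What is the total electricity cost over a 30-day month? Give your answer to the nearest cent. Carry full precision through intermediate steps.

$210.27

portable space heater: 1670 W × 10.2 h × 30 d = 511,020 Wh = 511 kWh
laptop: 89.24 W × 13.8 h × 30 d = 36,945 Wh = 36.95 kWh
desktop computer: 406 W × 15 h × 30 d = 182,700 Wh = 182.7 kWh
heat pump: 2150 W × 7.3 h × 30 d = 470,850 Wh = 470.9 kWh
Total energy = 511 + 36.95 + 182.7 + 470.9 = 1,202 kWh
Cost = 1,202 kWh × $0.175 = $210.27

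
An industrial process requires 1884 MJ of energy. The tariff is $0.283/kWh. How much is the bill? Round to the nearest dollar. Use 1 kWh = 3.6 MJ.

$148

1884 MJ × (0.27778 kWh/MJ) = 523.3 kWh
Cost = 523.3 kWh × $0.283/kWh = $148.10 ≈ $148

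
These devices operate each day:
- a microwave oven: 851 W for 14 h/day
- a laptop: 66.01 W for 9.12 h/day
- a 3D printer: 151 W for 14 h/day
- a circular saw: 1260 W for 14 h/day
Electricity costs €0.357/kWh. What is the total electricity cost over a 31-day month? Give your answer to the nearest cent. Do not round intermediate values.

microwave oven: 851 W × 14 h × 31 d = 369,334 Wh = 369.3 kWh
laptop: 66.01 W × 9.12 h × 31 d = 18,662 Wh = 18.66 kWh
3D printer: 151 W × 14 h × 31 d = 65,534 Wh = 65.53 kWh
circular saw: 1260 W × 14 h × 31 d = 546,840 Wh = 546.8 kWh
Total energy = 369.3 + 18.66 + 65.53 + 546.8 = 1,000 kWh
Cost = 1,000 kWh × €0.357 = €357.13

€357.13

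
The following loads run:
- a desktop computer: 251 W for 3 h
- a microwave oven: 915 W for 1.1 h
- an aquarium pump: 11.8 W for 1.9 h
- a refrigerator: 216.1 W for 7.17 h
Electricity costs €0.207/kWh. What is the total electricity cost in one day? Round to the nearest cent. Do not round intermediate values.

desktop computer: 251 W × 3 h = 753 Wh = 0.753 kWh
microwave oven: 915 W × 1.1 h = 1,007 Wh = 1.007 kWh
aquarium pump: 11.8 W × 1.9 h = 22 Wh = 0.02242 kWh
refrigerator: 216.1 W × 7.17 h = 1,549 Wh = 1.549 kWh
Total energy = 0.753 + 1.007 + 0.02242 + 1.549 = 3.331 kWh
Cost = 3.331 kWh × €0.207 = €0.69

€0.69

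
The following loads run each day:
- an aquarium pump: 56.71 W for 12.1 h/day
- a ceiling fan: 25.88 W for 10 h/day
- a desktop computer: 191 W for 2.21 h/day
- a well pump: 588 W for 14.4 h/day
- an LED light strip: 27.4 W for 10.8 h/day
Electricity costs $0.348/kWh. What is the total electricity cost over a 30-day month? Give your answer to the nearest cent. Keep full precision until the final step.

aquarium pump: 56.71 W × 12.1 h × 30 d = 20,586 Wh = 20.59 kWh
ceiling fan: 25.88 W × 10 h × 30 d = 7,764 Wh = 7.764 kWh
desktop computer: 191 W × 2.21 h × 30 d = 12,663 Wh = 12.66 kWh
well pump: 588 W × 14.4 h × 30 d = 254,016 Wh = 254 kWh
LED light strip: 27.4 W × 10.8 h × 30 d = 8,878 Wh = 8.878 kWh
Total energy = 20.59 + 7.764 + 12.66 + 254 + 8.878 = 303.9 kWh
Cost = 303.9 kWh × $0.348 = $105.76

$105.76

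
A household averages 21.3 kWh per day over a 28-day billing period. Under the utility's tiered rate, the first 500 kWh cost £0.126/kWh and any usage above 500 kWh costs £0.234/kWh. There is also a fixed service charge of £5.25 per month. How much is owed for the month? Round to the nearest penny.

Usage = 21.3 kWh/day × 28 days = 596.4 kWh
First 500 kWh × £0.126 = £63.00
Remaining 96.4 kWh × £0.234 = £22.56
Energy charge = £85.56; + service £5.25 = £90.81

£90.81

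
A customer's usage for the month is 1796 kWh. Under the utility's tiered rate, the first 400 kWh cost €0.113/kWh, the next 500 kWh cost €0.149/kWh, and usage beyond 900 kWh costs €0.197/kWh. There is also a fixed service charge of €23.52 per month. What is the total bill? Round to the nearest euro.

First 400 kWh × €0.113 = €45.20
Next 500 kWh × €0.149 = €74.50
Remaining 896 kWh × €0.197 = €176.51
Energy charge = €296.21; + service €23.52 = €319.73 ≈ €320

€320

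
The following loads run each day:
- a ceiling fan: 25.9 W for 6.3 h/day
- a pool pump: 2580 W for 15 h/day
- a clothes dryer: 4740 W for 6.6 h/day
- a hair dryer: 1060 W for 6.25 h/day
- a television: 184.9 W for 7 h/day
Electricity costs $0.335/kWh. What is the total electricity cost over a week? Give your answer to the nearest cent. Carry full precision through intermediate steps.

$183.07

ceiling fan: 25.9 W × 6.3 h × 7 d = 1,142 Wh = 1.142 kWh
pool pump: 2580 W × 15 h × 7 d = 270,900 Wh = 270.9 kWh
clothes dryer: 4740 W × 6.6 h × 7 d = 218,988 Wh = 219 kWh
hair dryer: 1060 W × 6.25 h × 7 d = 46,375 Wh = 46.38 kWh
television: 184.9 W × 7 h × 7 d = 9,060 Wh = 9.06 kWh
Total energy = 1.142 + 270.9 + 219 + 46.38 + 9.06 = 546.5 kWh
Cost = 546.5 kWh × $0.335 = $183.07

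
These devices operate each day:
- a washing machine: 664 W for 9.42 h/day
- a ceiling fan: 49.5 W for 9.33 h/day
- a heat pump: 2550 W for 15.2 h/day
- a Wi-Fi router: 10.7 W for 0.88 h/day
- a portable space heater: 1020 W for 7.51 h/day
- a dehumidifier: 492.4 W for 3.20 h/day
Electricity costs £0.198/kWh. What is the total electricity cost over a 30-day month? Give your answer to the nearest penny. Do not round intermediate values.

£325.05

washing machine: 664 W × 9.42 h × 30 d = 187,646 Wh = 187.6 kWh
ceiling fan: 49.5 W × 9.33 h × 30 d = 13,855 Wh = 13.86 kWh
heat pump: 2550 W × 15.2 h × 30 d = 1,162,800 Wh = 1,163 kWh
Wi-Fi router: 10.7 W × 0.88 h × 30 d = 282 Wh = 0.2825 kWh
portable space heater: 1020 W × 7.51 h × 30 d = 229,806 Wh = 229.8 kWh
dehumidifier: 492.4 W × 3.20 h × 30 d = 47,270 Wh = 47.27 kWh
Total energy = 187.6 + 13.86 + 1,163 + 0.2825 + 229.8 + 47.27 = 1,642 kWh
Cost = 1,642 kWh × £0.198 = £325.05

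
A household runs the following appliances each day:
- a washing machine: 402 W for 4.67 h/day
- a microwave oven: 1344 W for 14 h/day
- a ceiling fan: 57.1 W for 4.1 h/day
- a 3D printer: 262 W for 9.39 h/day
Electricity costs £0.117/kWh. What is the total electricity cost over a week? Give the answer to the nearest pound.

washing machine: 402 W × 4.67 h × 7 d = 13,141 Wh = 13.14 kWh
microwave oven: 1344 W × 14 h × 7 d = 131,712 Wh = 131.7 kWh
ceiling fan: 57.1 W × 4.1 h × 7 d = 1,639 Wh = 1.639 kWh
3D printer: 262 W × 9.39 h × 7 d = 17,221 Wh = 17.22 kWh
Total energy = 13.14 + 131.7 + 1.639 + 17.22 = 163.7 kWh
Cost = 163.7 kWh × £0.117 = £19.15 ≈ £19

£19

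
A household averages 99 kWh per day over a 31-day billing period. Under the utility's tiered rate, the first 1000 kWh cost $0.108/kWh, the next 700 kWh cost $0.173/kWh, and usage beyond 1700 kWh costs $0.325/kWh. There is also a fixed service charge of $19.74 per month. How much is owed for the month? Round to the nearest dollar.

Usage = 99 kWh/day × 31 days = 3069 kWh
First 1000 kWh × $0.108 = $108.00
Next 700 kWh × $0.173 = $121.10
Remaining 1369 kWh × $0.325 = $444.93
Energy charge = $674.02; + service $19.74 = $693.76 ≈ $694

$694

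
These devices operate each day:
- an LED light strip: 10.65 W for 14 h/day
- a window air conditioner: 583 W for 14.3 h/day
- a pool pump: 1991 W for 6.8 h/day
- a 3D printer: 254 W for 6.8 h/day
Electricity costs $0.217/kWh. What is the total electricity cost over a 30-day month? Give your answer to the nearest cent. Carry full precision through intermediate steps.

$154.63

LED light strip: 10.65 W × 14 h × 30 d = 4,473 Wh = 4.473 kWh
window air conditioner: 583 W × 14.3 h × 30 d = 250,107 Wh = 250.1 kWh
pool pump: 1991 W × 6.8 h × 30 d = 406,164 Wh = 406.2 kWh
3D printer: 254 W × 6.8 h × 30 d = 51,816 Wh = 51.82 kWh
Total energy = 4.473 + 250.1 + 406.2 + 51.82 = 712.6 kWh
Cost = 712.6 kWh × $0.217 = $154.63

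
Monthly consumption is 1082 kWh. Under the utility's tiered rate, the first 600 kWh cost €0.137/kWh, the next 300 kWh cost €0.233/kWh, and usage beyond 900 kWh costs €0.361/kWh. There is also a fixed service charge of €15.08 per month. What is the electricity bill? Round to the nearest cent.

€232.88

First 600 kWh × €0.137 = €82.20
Next 300 kWh × €0.233 = €69.90
Remaining 182 kWh × €0.361 = €65.70
Energy charge = €217.80; + service €15.08 = €232.88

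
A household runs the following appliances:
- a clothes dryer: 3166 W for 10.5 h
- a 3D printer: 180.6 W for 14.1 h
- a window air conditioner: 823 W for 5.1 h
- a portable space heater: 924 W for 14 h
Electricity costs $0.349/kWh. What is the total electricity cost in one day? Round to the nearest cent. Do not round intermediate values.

$18.47

clothes dryer: 3166 W × 10.5 h = 33,243 Wh = 33.24 kWh
3D printer: 180.6 W × 14.1 h = 2,546 Wh = 2.546 kWh
window air conditioner: 823 W × 5.1 h = 4,197 Wh = 4.197 kWh
portable space heater: 924 W × 14 h = 12,936 Wh = 12.94 kWh
Total energy = 33.24 + 2.546 + 4.197 + 12.94 = 52.92 kWh
Cost = 52.92 kWh × $0.349 = $18.47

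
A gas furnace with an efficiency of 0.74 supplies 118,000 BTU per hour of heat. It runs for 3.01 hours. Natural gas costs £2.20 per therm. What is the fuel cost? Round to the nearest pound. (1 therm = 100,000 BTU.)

£11

Heat delivered = 118,000 BTU/h × 3.01 h = 355,180 BTU
Gas input = 355,180 / 0.74 = 479,973 BTU
= 479,973 / 100,000 = 4.8 therm
Cost = 4.8 × £2.20/therm = £10.56 ≈ £11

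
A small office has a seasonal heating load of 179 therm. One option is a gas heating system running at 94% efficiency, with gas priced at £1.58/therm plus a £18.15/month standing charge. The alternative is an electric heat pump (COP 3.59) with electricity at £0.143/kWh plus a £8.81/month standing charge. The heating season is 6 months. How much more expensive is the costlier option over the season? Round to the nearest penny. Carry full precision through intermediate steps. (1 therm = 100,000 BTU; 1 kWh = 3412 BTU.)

Heat load = 179 therm × 100,000 = 17,900,000 BTU
Gas: input = 17,900,000 / 0.94 = 19,042,553 BTU = 190.4 therm → 190.4 × £1.58 = £300.87; + 6 × £18.15 standing = £409.77
Heat pump: 17,900,000 BTU / 3412 = 5,246 kWh heat; / 3.59 = 1,461 kWh in → × £0.143 = £208.97; + 6 × £8.81 standing = £261.83
Difference = |£409.77 − £261.83| = £147.94

£147.94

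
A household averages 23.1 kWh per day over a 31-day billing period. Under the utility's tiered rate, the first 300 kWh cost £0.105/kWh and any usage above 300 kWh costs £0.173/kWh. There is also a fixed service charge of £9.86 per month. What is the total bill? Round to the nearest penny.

£113.35

Usage = 23.1 kWh/day × 31 days = 716.1 kWh
First 300 kWh × £0.105 = £31.50
Remaining 416.1 kWh × £0.173 = £71.99
Energy charge = £103.49; + service £9.86 = £113.35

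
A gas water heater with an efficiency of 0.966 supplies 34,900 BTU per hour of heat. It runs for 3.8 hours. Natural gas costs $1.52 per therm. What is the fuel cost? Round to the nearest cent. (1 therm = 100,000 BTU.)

$2.09

Heat delivered = 34,900 BTU/h × 3.8 h = 132,620 BTU
Gas input = 132,620 / 0.966 = 137,288 BTU
= 137,288 / 100,000 = 1.373 therm
Cost = 1.373 × $1.52/therm = $2.09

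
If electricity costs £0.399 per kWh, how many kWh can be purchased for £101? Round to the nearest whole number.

£101 / £0.399 per kWh = 253.1 kWh

253 kWh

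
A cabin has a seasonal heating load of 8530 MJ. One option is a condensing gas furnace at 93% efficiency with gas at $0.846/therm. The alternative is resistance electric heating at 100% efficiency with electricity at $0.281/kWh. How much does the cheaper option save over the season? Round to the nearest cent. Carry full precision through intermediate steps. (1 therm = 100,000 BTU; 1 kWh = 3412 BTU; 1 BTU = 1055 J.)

$592.33

Heat load = 8530 MJ = 8,530,000,000 J / 1055 = 8,085,308 BTU
Gas: input = 8,085,308 / 0.93 = 8,693,880 BTU = 86.94 therm → 86.94 × $0.846 = $73.55
Electric: 8,085,308 BTU / 3412 = 2,370 kWh → × $0.281 = $665.88
Difference = |$73.55 − $665.88| = $592.33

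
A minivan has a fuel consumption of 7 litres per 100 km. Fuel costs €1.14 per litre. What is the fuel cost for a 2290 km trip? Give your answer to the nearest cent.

Fuel = 7 L/100 km × 2290 km / 100 = 160.3 L
Cost = 160.3 L × €1.14/L = €182.74

€182.74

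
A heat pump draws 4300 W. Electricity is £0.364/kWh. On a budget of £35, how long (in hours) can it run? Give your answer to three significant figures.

Energy budget = £35 / £0.364 per kWh = 96.15 kWh = 96,154 Wh
Runtime = 96,154 Wh / 4300 W = 22.36 h

22.4 h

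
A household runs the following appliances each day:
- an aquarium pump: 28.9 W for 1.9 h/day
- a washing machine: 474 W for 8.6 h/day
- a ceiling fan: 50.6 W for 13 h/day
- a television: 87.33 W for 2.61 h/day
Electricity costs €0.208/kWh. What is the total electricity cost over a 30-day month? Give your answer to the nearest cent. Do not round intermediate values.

€31.31

aquarium pump: 28.9 W × 1.9 h × 30 d = 1,647 Wh = 1.647 kWh
washing machine: 474 W × 8.6 h × 30 d = 122,292 Wh = 122.3 kWh
ceiling fan: 50.6 W × 13 h × 30 d = 19,734 Wh = 19.73 kWh
television: 87.33 W × 2.61 h × 30 d = 6,838 Wh = 6.838 kWh
Total energy = 1.647 + 122.3 + 19.73 + 6.838 = 150.5 kWh
Cost = 150.5 kWh × €0.208 = €31.31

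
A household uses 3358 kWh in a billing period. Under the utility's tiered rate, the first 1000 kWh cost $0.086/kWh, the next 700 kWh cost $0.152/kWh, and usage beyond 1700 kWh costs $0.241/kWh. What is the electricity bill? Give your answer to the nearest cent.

$591.98

First 1000 kWh × $0.086 = $86.00
Next 700 kWh × $0.152 = $106.40
Remaining 1658 kWh × $0.241 = $399.58
Total = $591.98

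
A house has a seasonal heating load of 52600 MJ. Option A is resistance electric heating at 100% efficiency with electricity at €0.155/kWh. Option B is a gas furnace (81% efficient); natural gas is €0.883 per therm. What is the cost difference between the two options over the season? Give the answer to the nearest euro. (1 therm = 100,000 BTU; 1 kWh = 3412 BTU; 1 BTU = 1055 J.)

Heat load = 52600 MJ = 52,600,000,000 J / 1055 = 49,857,820 BTU
Gas: input = 49,857,820 / 0.81 = 61,552,864 BTU = 615.5 therm → 615.5 × €0.883 = €543.51
Electric: 49,857,820 BTU / 3412 = 14,610 kWh → × €0.155 = €2,264.94
Difference = |€543.51 − €2,264.94| = €1,721.42 ≈ €1721

€1721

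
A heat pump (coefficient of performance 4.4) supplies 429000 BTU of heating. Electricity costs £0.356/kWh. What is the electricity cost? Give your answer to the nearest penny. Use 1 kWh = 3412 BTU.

Heat delivered = 429,000 BTU / 3412 = 125.7 kWh
Electrical input = 125.7 kWh / 4.4 = 28.58 kWh
Cost = 28.58 × £0.356/kWh = £10.17

£10.17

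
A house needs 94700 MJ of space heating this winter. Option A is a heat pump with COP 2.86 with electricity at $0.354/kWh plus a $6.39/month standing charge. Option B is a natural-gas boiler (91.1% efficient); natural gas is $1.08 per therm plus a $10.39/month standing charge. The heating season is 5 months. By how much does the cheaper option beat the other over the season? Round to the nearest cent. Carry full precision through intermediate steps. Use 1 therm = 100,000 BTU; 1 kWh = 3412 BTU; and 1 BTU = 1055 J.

$2172.16

Heat load = 94700 MJ = 94,700,000,000 J / 1055 = 89,763,033 BTU
Gas: input = 89,763,033 / 0.911 = 98,532,418 BTU = 985.3 therm → 985.3 × $1.08 = $1,064.15; + 5 × $10.39 standing = $1,116.10
Heat pump: 89,763,033 BTU / 3412 = 26,310 kWh heat; / 2.86 = 9,199 kWh in → × $0.354 = $3,256.31; + 5 × $6.39 standing = $3,288.26
Difference = |$1,116.10 − $3,288.26| = $2,172.16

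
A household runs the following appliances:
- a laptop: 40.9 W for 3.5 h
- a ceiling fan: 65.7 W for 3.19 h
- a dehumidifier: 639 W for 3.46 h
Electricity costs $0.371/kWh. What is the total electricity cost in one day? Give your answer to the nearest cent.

$0.95

laptop: 40.9 W × 3.5 h = 143 Wh = 0.1431 kWh
ceiling fan: 65.7 W × 3.19 h = 210 Wh = 0.2096 kWh
dehumidifier: 639 W × 3.46 h = 2,211 Wh = 2.211 kWh
Total energy = 0.1431 + 0.2096 + 2.211 = 2.564 kWh
Cost = 2.564 kWh × $0.371 = $0.95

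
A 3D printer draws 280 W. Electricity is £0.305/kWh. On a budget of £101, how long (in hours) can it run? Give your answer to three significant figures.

Energy budget = £101 / £0.305 per kWh = 331.1 kWh = 331,148 Wh
Runtime = 331,148 Wh / 280 W = 1,183 h

1180 h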